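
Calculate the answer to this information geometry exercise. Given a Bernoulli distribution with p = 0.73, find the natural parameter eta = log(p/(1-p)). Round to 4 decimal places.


Natural parameter for Bernoulli: eta = log(p/(1-p)).
p = 0.73, 1-p = 0.27.
p/(1-p) = 2.703704.
eta = log(2.703704) = 0.9946

0.9946


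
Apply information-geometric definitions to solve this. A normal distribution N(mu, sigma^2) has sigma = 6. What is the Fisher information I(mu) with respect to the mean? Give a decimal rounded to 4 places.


The Fisher information for the mean of a normal distribution is I(mu) = 1/sigma^2.
sigma = 6, so sigma^2 = 36.
I(mu) = 1/36 = 0.0278

0.0278


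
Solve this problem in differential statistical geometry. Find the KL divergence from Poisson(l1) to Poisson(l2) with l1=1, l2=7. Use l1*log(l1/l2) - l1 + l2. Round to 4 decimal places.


KL divergence for Poisson:
KL = l1*log(l1/l2) - l1 + l2.
l1 = 1, l2 = 7.
log(1/7) = -1.94591.
l1*log(l1/l2) = 1 * -1.94591 = -1.94591.
KL = -1.94591 - 1 + 7 = 4.0541

4.0541


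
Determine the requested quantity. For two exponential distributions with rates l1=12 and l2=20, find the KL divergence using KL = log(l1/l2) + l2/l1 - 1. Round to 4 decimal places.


KL divergence for exponential family:
KL = log(l1/l2) + l2/l1 - 1.
log(12/20) = -0.510826.
20/12 = 1.666667.
KL = -0.510826 + 1.666667 - 1 = 0.1558

0.1558


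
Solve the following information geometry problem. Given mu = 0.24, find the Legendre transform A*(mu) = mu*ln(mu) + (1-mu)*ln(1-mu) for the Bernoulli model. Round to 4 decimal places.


Legendre transform for Bernoulli:
A*(mu) = mu*log(mu) + (1-mu)*log(1-mu).
mu = 0.24, 1-mu = 0.76.
mu*log(mu) = 0.24*log(0.24) = -0.342508.
(1-mu)*log(1-mu) = 0.76*log(0.76) = -0.208572.
A* = -0.342508 + -0.208572 = -0.5511

-0.5511


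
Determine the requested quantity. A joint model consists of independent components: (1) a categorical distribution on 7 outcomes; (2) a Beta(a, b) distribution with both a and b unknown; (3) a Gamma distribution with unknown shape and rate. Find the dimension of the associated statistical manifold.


The dimension of a statistical manifold equals the number of free
(independent) real parameters of the model. For a product of independent
blocks the parameter counts add.
- categorical on 7 outcomes (probabilities sum to 1): 7-1 = 6.
- Beta (a, b): 2.
- Gamma (shape, rate): 2.
Total = 6 + 2 + 2 = 10.
Dimension = 10

10


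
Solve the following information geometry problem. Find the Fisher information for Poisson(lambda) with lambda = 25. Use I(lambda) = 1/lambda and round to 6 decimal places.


Fisher information for Poisson: I(lambda) = 1/lambda.
lambda = 25.
I(lambda) = 1/25 = 0.040000

0.040000


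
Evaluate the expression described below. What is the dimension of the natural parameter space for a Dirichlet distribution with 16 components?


Exponential family dimension calculation:
Dirichlet with 16 components has 16 natural parameters.

16


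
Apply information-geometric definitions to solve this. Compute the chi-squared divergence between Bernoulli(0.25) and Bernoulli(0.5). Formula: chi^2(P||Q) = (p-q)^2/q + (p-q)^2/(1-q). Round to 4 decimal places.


Chi-squared divergence between Bernoulli distributions:
chi^2 = (p-q)^2/q + (p-q)^2/(1-q).
p = 0.25, q = 0.5, p-q = -0.25.
(p-q)^2 = 0.0625.
term1 = 0.0625/0.5 = 0.125.
term2 = 0.0625/0.5 = 0.125.
chi^2 = 0.125 + 0.125 = 0.2500

0.2500


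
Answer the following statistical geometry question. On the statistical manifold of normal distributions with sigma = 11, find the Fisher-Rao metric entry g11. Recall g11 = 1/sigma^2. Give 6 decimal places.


For the 2-parameter normal family, the Fisher metric has:
  g11 = 1/sigma^2, g22 = 2/sigma^2.
sigma = 11, sigma^2 = 121.
g11 = 0.008264

0.008264


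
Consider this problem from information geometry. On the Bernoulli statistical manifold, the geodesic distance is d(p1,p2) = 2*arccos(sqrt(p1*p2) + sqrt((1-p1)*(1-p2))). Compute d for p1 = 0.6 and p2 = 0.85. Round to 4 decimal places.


Geodesic distance on Bernoulli manifold:
d(p1,p2) = 2*arccos(sqrt(p1*p2) + sqrt((1-p1)*(1-p2))).
sqrt(p1*p2) = sqrt(0.6*0.85) = 0.714143.
sqrt((1-p1)*(1-p2)) = sqrt(0.4*0.15) = 0.244949.
arg = 0.714143 + 0.244949 = 0.959092.
d = 2*arccos(0.959092) = 0.5740

0.5740


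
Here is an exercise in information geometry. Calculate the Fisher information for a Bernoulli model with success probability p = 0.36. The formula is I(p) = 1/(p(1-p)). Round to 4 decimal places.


For Bernoulli(p), Fisher information is I(p) = 1/(p*(1-p)).
p = 0.36, 1-p = 0.64.
p*(1-p) = 0.2304.
I(p) = 1/0.2304 = 4.3403

4.3403


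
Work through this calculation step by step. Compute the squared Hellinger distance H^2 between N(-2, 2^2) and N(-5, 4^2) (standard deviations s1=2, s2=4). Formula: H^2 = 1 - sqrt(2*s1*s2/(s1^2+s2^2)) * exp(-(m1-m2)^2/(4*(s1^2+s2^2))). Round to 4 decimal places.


Squared Hellinger distance for Gaussians:
H^2 = 1 - sqrt(2*s1*s2/(s1^2+s2^2)) * exp(-(m1-m2)^2/(4*(s1^2+s2^2))).
s1^2 = 4, s2^2 = 16, s1^2+s2^2 = 20.
sqrt(2*2*4/(20)) = 0.894427.
(m1-m2)^2 = (3)^2 = 9.
exp(-9/(4*20)) = exp(-0.1125) = 0.893597.
H^2 = 1 - 0.894427*0.893597 = 0.2007

0.2007


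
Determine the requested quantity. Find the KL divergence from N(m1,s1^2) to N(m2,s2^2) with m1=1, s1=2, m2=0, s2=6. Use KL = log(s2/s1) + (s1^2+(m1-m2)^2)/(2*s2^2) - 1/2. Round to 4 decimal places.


KL divergence between normal distributions:
KL = log(s2/s1) + (s1^2 + (m1-m2)^2)/(2*s2^2) - 1/2.
log(6/2) = 1.098612.
(2^2 + (1-0)^2)/(2*6^2) = (4 + 1)/72 = 0.069444.
KL = 1.098612 + 0.069444 - 0.5 = 0.6681

0.6681


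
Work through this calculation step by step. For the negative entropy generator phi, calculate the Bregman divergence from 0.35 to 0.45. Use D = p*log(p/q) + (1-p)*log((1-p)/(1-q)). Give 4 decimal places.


Bregman divergence with negative entropy generator:
D = p*log(p/q) + (1-p)*log((1-p)/(1-q)).
p = 0.35, q = 0.45.
p*log(p/q) = 0.35*log(0.35/0.45) = -0.08796.
(1-p)*log((1-p)/(1-q)) = 0.65*log(0.65/0.55) = 0.108585.
D = -0.08796 + 0.108585 = 0.0206

0.0206


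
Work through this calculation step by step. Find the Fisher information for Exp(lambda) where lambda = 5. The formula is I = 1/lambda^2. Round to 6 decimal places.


Fisher information for exponential: I(lambda) = 1/lambda^2.
lambda = 5, lambda^2 = 25.
I = 1/25 = 0.040000

0.040000


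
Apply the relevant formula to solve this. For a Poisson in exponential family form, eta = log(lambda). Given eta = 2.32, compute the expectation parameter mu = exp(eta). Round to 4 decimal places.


Expectation parameter for Poisson exponential family:
mu = exp(eta).
eta = 2.32.
mu = exp(2.32) = 10.1757

10.1757


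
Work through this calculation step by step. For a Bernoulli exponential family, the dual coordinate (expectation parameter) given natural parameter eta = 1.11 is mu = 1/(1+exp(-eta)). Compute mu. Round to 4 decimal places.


Dual coordinate (expectation parameter) for Bernoulli:
mu = 1/(1+exp(-eta)).
eta = 1.11.
exp(-eta) = exp(-1.11) = 0.329559.
mu = 1/(1+0.329559) = 0.7521

0.7521


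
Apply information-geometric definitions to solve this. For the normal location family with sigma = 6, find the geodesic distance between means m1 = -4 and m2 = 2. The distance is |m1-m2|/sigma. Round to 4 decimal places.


On the fixed-variance normal subfamily, geodesic distance = |m1-m2|/sigma.
|-4 - 2| = 6.
sigma = 6.
d = 6/6 = 1.0000

1.0000


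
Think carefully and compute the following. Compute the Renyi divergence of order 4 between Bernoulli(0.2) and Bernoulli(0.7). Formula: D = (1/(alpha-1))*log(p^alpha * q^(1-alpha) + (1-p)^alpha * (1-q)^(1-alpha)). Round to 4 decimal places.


Renyi divergence of order alpha between Bernoulli distributions:
D = (1/(alpha-1))*log(p^alpha * q^(1-alpha) + (1-p)^alpha * (1-q)^(1-alpha)).
alpha = 4, p = 0.2, q = 0.7.
p^alpha * q^(1-alpha) = 0.2^4 * 0.7^-3 = 0.004665.
(1-p)^alpha * (1-q)^(1-alpha) = 0.8^4 * 0.3^-3 = 15.17037.
sum = 0.004665 + 15.17037 = 15.175035.
D = (1/3)*log(15.175035) = 0.9066

0.9066


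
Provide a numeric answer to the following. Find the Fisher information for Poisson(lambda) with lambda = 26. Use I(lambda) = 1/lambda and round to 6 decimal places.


Fisher information for Poisson: I(lambda) = 1/lambda.
lambda = 26.
I(lambda) = 1/26 = 0.038462

0.038462


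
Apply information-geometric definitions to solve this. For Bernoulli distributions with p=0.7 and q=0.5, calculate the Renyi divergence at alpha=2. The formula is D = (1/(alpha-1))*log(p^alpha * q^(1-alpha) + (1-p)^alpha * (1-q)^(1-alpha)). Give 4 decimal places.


Renyi divergence of order alpha between Bernoulli distributions:
D = (1/(alpha-1))*log(p^alpha * q^(1-alpha) + (1-p)^alpha * (1-q)^(1-alpha)).
alpha = 2, p = 0.7, q = 0.5.
p^alpha * q^(1-alpha) = 0.7^2 * 0.5^-1 = 0.98.
(1-p)^alpha * (1-q)^(1-alpha) = 0.3^2 * 0.5^-1 = 0.18.
sum = 0.98 + 0.18 = 1.16.
D = (1/1)*log(1.16) = 0.1484

0.1484


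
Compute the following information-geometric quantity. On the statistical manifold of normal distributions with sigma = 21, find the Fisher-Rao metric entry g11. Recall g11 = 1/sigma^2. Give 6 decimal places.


For the 2-parameter normal family, the Fisher metric has:
  g11 = 1/sigma^2, g22 = 2/sigma^2.
sigma = 21, sigma^2 = 441.
g11 = 0.002268

0.002268


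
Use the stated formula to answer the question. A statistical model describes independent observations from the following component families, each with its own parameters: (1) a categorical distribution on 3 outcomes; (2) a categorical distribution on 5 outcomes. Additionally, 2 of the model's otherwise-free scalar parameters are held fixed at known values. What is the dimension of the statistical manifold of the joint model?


The dimension of a statistical manifold equals the number of free
(independent) real parameters of the model. For a product of independent
blocks the parameter counts add.
- categorical on 3 outcomes (probabilities sum to 1): 3-1 = 2.
- categorical on 5 outcomes (probabilities sum to 1): 5-1 = 4.
Total = 2 + 4 = 6.
2 parameter(s) fixed at known values: 6 - 2 = 4.
Dimension = 4

4


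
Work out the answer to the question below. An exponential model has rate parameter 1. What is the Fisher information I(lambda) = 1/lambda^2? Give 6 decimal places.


Fisher information for exponential: I(lambda) = 1/lambda^2.
lambda = 1, lambda^2 = 1.
I = 1/1 = 1.000000

1.000000


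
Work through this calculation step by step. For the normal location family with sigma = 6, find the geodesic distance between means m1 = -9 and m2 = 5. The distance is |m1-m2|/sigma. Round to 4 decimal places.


On the fixed-variance normal subfamily, geodesic distance = |m1-m2|/sigma.
|-9 - 5| = 14.
sigma = 6.
d = 14/6 = 2.3333

2.3333


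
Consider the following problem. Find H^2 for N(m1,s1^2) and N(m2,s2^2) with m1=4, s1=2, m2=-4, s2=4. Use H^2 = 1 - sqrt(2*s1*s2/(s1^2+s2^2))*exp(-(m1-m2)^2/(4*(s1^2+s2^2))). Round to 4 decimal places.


Squared Hellinger distance for Gaussians:
H^2 = 1 - sqrt(2*s1*s2/(s1^2+s2^2)) * exp(-(m1-m2)^2/(4*(s1^2+s2^2))).
s1^2 = 4, s2^2 = 16, s1^2+s2^2 = 20.
sqrt(2*2*4/(20)) = 0.894427.
(m1-m2)^2 = (8)^2 = 64.
exp(-64/(4*20)) = exp(-0.8) = 0.449329.
H^2 = 1 - 0.894427*0.449329 = 0.5981

0.5981


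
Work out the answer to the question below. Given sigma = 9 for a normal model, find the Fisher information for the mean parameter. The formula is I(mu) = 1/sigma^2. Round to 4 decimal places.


The Fisher information for the mean of a normal distribution is I(mu) = 1/sigma^2.
sigma = 9, so sigma^2 = 81.
I(mu) = 1/81 = 0.0123

0.0123


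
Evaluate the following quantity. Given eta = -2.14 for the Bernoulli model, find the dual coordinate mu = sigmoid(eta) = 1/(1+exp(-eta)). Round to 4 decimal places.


Dual coordinate (expectation parameter) for Bernoulli:
mu = 1/(1+exp(-eta)).
eta = -2.14.
exp(-eta) = exp(2.14) = 8.499438.
mu = 1/(1+8.499438) = 0.1053

0.1053


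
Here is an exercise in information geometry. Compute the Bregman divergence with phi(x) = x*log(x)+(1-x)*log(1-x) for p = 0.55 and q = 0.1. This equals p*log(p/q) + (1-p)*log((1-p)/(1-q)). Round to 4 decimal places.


Bregman divergence with negative entropy generator:
D = p*log(p/q) + (1-p)*log((1-p)/(1-q)).
p = 0.55, q = 0.1.
p*log(p/q) = 0.55*log(0.55/0.1) = 0.937611.
(1-p)*log((1-p)/(1-q)) = 0.45*log(0.45/0.9) = -0.311916.
D = 0.937611 + -0.311916 = 0.6257

0.6257


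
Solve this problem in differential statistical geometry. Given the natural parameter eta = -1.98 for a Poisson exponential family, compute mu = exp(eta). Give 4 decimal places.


Expectation parameter for Poisson exponential family:
mu = exp(eta).
eta = -1.98.
mu = exp(-1.98) = 0.1381

0.1381


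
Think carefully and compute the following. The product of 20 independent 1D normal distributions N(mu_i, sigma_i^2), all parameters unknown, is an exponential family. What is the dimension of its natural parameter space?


Exponential family dimension calculation:
Each univariate normal has two natural parameters (mu/sigma^2 and -1/(2 sigma^2)).
With 20 independent components, dim = 2 * 20 = 40.

40


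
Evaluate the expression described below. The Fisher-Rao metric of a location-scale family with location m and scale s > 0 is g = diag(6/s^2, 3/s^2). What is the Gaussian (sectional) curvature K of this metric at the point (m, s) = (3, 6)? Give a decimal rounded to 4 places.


The metric has the form g = (A dm^2 + B ds^2)/s^2 with A = 6, B = 3.
Substitute u = sqrt(A/B)*m: g = B*(du^2 + ds^2)/s^2, i.e. B times the
Poincare upper half-plane metric, which has constant Gaussian curvature -1.
Scaling a 2D metric by a constant c divides the Gaussian curvature by c,
so K = -1/B = -1/(3) = -0.3333 everywhere (the point (m, s) = (3, 6) is irrelevant:
the curvature is constant).
The requested Gaussian curvature is K = -0.3333.

-0.3333


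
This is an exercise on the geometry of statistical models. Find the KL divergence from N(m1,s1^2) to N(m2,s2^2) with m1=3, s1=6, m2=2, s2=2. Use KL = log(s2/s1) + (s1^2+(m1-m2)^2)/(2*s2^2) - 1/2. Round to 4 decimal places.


KL divergence between normal distributions:
KL = log(s2/s1) + (s1^2 + (m1-m2)^2)/(2*s2^2) - 1/2.
log(2/6) = -1.098612.
(6^2 + (3-2)^2)/(2*2^2) = (36 + 1)/8 = 4.625.
KL = -1.098612 + 4.625 - 0.5 = 3.0264

3.0264


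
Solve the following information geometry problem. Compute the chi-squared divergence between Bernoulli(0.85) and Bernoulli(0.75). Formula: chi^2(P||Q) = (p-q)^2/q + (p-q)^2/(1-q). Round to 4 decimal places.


Chi-squared divergence between Bernoulli distributions:
chi^2 = (p-q)^2/q + (p-q)^2/(1-q).
p = 0.85, q = 0.75, p-q = 0.1.
(p-q)^2 = 0.01.
term1 = 0.01/0.75 = 0.013333.
term2 = 0.01/0.25 = 0.04.
chi^2 = 0.013333 + 0.04 = 0.0533

0.0533


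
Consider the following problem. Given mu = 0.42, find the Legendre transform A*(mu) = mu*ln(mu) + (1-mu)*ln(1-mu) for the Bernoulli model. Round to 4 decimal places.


Legendre transform for Bernoulli:
A*(mu) = mu*log(mu) + (1-mu)*log(1-mu).
mu = 0.42, 1-mu = 0.58.
mu*log(mu) = 0.42*log(0.42) = -0.36435.
(1-mu)*log(1-mu) = 0.58*log(0.58) = -0.315942.
A* = -0.36435 + -0.315942 = -0.6803

-0.6803


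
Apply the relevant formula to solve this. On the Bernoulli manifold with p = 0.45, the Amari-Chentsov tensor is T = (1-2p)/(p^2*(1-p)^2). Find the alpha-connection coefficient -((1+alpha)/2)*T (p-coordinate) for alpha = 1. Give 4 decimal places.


Skewness (Amari-Chentsov) tensor: T = (1-2p)/(p^2*(1-p)^2).
p = 0.45, 1-2p = 0.1, p^2 = 0.2025, (1-p)^2 = 0.3025.
T = 0.1/(0.2025 * 0.3025) = 1.632486.
In the p-coordinate, Gamma^(alpha) = Gamma^(0) - (alpha/2)*T with Gamma^(0) = (1/2)*g'(p) = -T/2,
so Gamma^(alpha) = -((1+alpha)/2)*T.
alpha = 1, -(1+alpha)/2 = -1.0.
Gamma = -1.0 * 1.632486 = -1.6325

-1.6325


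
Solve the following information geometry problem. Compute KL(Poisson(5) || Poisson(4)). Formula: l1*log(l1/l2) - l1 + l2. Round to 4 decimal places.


KL divergence for Poisson:
KL = l1*log(l1/l2) - l1 + l2.
l1 = 5, l2 = 4.
log(5/4) = 0.223144.
l1*log(l1/l2) = 5 * 0.223144 = 1.115718.
KL = 1.115718 - 5 + 4 = 0.1157

0.1157


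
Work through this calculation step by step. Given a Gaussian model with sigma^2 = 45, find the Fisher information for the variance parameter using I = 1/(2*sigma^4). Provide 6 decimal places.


Fisher information for variance: I(sigma^2) = 1/(2*sigma^4).
sigma^2 = 45, so sigma^4 = 2025.
I = 1/(2*2025) = 1/4050 = 0.000247

0.000247


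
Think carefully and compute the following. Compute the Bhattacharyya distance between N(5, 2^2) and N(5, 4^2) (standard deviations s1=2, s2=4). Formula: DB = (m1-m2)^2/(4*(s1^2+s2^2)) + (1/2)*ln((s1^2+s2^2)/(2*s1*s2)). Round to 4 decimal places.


Bhattacharyya distance between two Gaussians:
DB = (m1-m2)^2/(4*(s1^2+s2^2)) + (1/2)*ln((s1^2+s2^2)/(2*s1*s2)).
(m1-m2)^2 = (0)^2 = 0.
s1^2+s2^2 = 4 + 16 = 20.
term1 = 0/80 = 0.0.
term2 = 0.5*ln(20/16.0) = 0.111572.
DB = 0.0 + 0.111572 = 0.1116

0.1116


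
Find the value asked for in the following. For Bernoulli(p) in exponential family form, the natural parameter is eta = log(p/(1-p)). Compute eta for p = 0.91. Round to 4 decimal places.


Natural parameter for Bernoulli: eta = log(p/(1-p)).
p = 0.91, 1-p = 0.09.
p/(1-p) = 10.111111.
eta = log(10.111111) = 2.3136

2.3136


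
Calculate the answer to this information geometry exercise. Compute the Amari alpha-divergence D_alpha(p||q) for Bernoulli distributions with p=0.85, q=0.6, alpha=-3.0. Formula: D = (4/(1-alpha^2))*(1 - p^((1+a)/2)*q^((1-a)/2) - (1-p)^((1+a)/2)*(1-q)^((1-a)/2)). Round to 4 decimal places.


Amari alpha-divergence:
D = (4/(1-alpha^2))*(1 - p^((1+a)/2)*q^((1-a)/2) - (1-p)^((1+a)/2)*(1-q)^((1-a)/2)).
alpha = -3.0, p = 0.85, q = 0.6.
e1 = (1+alpha)/2 = -1.0, e2 = (1-alpha)/2 = 2.0.
t1 = p^e1 * q^e2 = 0.85^-1.0 * 0.6^2.0 = 0.423529.
t2 = (1-p)^e1 * (1-q)^e2 = 0.15^-1.0 * 0.4^2.0 = 1.066667.
4/(1-alpha^2) = -0.5.
D = -0.5*(1 - 0.423529 - 1.066667) = 0.2451

0.2451


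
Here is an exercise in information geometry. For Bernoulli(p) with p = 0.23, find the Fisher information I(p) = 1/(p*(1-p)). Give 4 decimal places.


For Bernoulli(p), Fisher information is I(p) = 1/(p*(1-p)).
p = 0.23, 1-p = 0.77.
p*(1-p) = 0.1771.
I(p) = 1/0.1771 = 5.6465

5.6465


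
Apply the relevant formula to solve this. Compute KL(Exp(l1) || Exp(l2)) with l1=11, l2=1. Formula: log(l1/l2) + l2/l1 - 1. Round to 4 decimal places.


KL divergence for exponential family:
KL = log(l1/l2) + l2/l1 - 1.
log(11/1) = 2.397895.
1/11 = 0.090909.
KL = 2.397895 + 0.090909 - 1 = 1.4888

1.4888


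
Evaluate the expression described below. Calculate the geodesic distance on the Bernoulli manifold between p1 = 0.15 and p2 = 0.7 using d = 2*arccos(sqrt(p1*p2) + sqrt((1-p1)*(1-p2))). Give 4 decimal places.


Geodesic distance on Bernoulli manifold:
d(p1,p2) = 2*arccos(sqrt(p1*p2) + sqrt((1-p1)*(1-p2))).
sqrt(p1*p2) = sqrt(0.15*0.7) = 0.324037.
sqrt((1-p1)*(1-p2)) = sqrt(0.85*0.3) = 0.504975.
arg = 0.324037 + 0.504975 = 0.829012.
d = 2*arccos(0.829012) = 1.1869

1.1869


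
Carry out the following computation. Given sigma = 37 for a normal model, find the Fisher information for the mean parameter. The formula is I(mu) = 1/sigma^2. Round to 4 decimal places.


The Fisher information for the mean of a normal distribution is I(mu) = 1/sigma^2.
sigma = 37, so sigma^2 = 1369.
I(mu) = 1/1369 = 0.0007

0.0007


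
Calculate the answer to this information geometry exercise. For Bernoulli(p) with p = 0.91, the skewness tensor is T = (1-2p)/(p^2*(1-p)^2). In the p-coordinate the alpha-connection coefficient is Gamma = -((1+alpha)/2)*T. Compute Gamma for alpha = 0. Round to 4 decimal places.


Skewness (Amari-Chentsov) tensor: T = (1-2p)/(p^2*(1-p)^2).
p = 0.91, 1-2p = -0.82, p^2 = 0.8281, (1-p)^2 = 0.0081.
T = -0.82/(0.8281 * 0.0081) = -122.249206.
In the p-coordinate, Gamma^(alpha) = Gamma^(0) - (alpha/2)*T with Gamma^(0) = (1/2)*g'(p) = -T/2,
so Gamma^(alpha) = -((1+alpha)/2)*T.
alpha = 0, -(1+alpha)/2 = -0.5.
Gamma = -0.5 * -122.249206 = 61.1246

61.1246


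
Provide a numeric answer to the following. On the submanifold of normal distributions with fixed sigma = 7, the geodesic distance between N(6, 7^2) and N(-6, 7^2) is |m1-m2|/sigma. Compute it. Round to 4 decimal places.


On the fixed-variance normal subfamily, geodesic distance = |m1-m2|/sigma.
|6 - -6| = 12.
sigma = 7.
d = 12/7 = 1.7143

1.7143


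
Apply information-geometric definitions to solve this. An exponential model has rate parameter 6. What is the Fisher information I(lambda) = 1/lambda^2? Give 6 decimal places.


Fisher information for exponential: I(lambda) = 1/lambda^2.
lambda = 6, lambda^2 = 36.
I = 1/36 = 0.027778

0.027778


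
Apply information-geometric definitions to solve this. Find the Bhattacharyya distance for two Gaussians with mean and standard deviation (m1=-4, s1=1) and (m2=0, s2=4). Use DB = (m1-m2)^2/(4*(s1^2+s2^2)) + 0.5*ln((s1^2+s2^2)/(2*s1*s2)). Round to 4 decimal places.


Bhattacharyya distance between two Gaussians:
DB = (m1-m2)^2/(4*(s1^2+s2^2)) + (1/2)*ln((s1^2+s2^2)/(2*s1*s2)).
(m1-m2)^2 = (-4)^2 = 16.
s1^2+s2^2 = 1 + 16 = 17.
term1 = 16/68 = 0.235294.
term2 = 0.5*ln(17/8.0) = 0.376886.
DB = 0.235294 + 0.376886 = 0.6122

0.6122


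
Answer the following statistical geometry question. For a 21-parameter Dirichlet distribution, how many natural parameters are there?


Exponential family dimension calculation:
Dirichlet with 21 components has 21 natural parameters.

21


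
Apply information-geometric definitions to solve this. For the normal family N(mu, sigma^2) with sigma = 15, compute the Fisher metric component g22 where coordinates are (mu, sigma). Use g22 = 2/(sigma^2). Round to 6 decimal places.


For the 2-parameter normal family, the Fisher metric has:
  g11 = 1/sigma^2, g22 = 2/sigma^2.
sigma = 15, sigma^2 = 225.
g22 = 0.008889

0.008889


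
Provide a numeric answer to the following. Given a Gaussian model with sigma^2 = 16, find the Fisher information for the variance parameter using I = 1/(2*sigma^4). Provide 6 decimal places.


Fisher information for variance: I(sigma^2) = 1/(2*sigma^4).
sigma^2 = 16, so sigma^4 = 256.
I = 1/(2*256) = 1/512 = 0.001953

0.001953


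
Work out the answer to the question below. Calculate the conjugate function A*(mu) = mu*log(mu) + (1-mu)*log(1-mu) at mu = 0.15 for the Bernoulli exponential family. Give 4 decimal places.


Legendre transform for Bernoulli:
A*(mu) = mu*log(mu) + (1-mu)*log(1-mu).
mu = 0.15, 1-mu = 0.85.
mu*log(mu) = 0.15*log(0.15) = -0.284568.
(1-mu)*log(1-mu) = 0.85*log(0.85) = -0.138141.
A* = -0.284568 + -0.138141 = -0.4227

-0.4227


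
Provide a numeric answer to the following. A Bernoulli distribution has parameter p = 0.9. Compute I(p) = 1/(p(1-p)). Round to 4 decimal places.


For Bernoulli(p), Fisher information is I(p) = 1/(p*(1-p)).
p = 0.9, 1-p = 0.1.
p*(1-p) = 0.09.
I(p) = 1/0.09 = 11.1111

11.1111


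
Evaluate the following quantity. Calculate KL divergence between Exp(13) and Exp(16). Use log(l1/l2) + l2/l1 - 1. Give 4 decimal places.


KL divergence for exponential family:
KL = log(l1/l2) + l2/l1 - 1.
log(13/16) = -0.207639.
16/13 = 1.230769.
KL = -0.207639 + 1.230769 - 1 = 0.0231

0.0231


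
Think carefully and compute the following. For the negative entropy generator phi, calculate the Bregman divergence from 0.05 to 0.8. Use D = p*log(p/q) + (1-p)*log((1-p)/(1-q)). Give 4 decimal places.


Bregman divergence with negative entropy generator:
D = p*log(p/q) + (1-p)*log((1-p)/(1-q)).
p = 0.05, q = 0.8.
p*log(p/q) = 0.05*log(0.05/0.8) = -0.138629.
(1-p)*log((1-p)/(1-q)) = 0.95*log(0.95/0.2) = 1.480237.
D = -0.138629 + 1.480237 = 1.3416

1.3416


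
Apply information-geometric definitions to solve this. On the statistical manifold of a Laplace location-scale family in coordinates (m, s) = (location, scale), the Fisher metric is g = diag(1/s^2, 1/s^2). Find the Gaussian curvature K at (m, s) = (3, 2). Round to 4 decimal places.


The metric has the form g = (A dm^2 + B ds^2)/s^2 with A = 1, B = 1.
Substitute u = sqrt(A/B)*m: g = B*(du^2 + ds^2)/s^2, i.e. B times the
Poincare upper half-plane metric, which has constant Gaussian curvature -1.
Scaling a 2D metric by a constant c divides the Gaussian curvature by c,
so K = -1/B = -1/(1) = -1.0000 everywhere (the point (m, s) = (3, 2) is irrelevant:
the curvature is constant).
The requested Gaussian curvature is K = -1.0000.

-1.0000


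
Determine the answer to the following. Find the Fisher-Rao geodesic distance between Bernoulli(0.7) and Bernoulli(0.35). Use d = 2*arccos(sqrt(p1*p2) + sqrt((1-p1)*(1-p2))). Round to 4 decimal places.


Geodesic distance on Bernoulli manifold:
d(p1,p2) = 2*arccos(sqrt(p1*p2) + sqrt((1-p1)*(1-p2))).
sqrt(p1*p2) = sqrt(0.7*0.35) = 0.494975.
sqrt((1-p1)*(1-p2)) = sqrt(0.3*0.65) = 0.441588.
arg = 0.494975 + 0.441588 = 0.936563.
d = 2*arccos(0.936563) = 0.7162

0.7162


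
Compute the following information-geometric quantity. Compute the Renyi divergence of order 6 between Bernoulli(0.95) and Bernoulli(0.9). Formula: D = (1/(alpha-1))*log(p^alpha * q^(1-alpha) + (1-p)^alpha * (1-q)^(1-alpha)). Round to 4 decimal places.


Renyi divergence of order alpha between Bernoulli distributions:
D = (1/(alpha-1))*log(p^alpha * q^(1-alpha) + (1-p)^alpha * (1-q)^(1-alpha)).
alpha = 6, p = 0.95, q = 0.9.
p^alpha * q^(1-alpha) = 0.95^6 * 0.9^-5 = 1.244885.
(1-p)^alpha * (1-q)^(1-alpha) = 0.05^6 * 0.1^-5 = 0.001563.
sum = 1.244885 + 0.001563 = 1.246447.
D = (1/5)*log(1.246447) = 0.0441

0.0441


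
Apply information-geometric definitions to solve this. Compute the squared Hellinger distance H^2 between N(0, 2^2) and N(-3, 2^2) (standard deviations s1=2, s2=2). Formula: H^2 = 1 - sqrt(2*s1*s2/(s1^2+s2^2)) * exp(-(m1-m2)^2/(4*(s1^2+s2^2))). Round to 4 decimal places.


Squared Hellinger distance for Gaussians:
H^2 = 1 - sqrt(2*s1*s2/(s1^2+s2^2)) * exp(-(m1-m2)^2/(4*(s1^2+s2^2))).
s1^2 = 4, s2^2 = 4, s1^2+s2^2 = 8.
sqrt(2*2*2/(8)) = 1.0.
(m1-m2)^2 = (3)^2 = 9.
exp(-9/(4*8)) = exp(-0.28125) = 0.75484.
H^2 = 1 - 1.0*0.75484 = 0.2452

0.2452


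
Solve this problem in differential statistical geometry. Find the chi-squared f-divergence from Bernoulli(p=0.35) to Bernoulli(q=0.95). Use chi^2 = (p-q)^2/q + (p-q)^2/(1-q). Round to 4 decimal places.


Chi-squared divergence between Bernoulli distributions:
chi^2 = (p-q)^2/q + (p-q)^2/(1-q).
p = 0.35, q = 0.95, p-q = -0.6.
(p-q)^2 = 0.36.
term1 = 0.36/0.95 = 0.378947.
term2 = 0.36/0.05 = 7.2.
chi^2 = 0.378947 + 7.2 = 7.5789

7.5789


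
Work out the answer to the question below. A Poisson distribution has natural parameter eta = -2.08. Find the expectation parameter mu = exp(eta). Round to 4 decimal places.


Expectation parameter for Poisson exponential family:
mu = exp(eta).
eta = -2.08.
mu = exp(-2.08) = 0.1249

0.1249


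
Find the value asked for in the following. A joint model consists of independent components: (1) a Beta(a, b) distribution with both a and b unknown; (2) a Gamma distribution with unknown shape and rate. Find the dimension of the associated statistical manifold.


The dimension of a statistical manifold equals the number of free
(independent) real parameters of the model. For a product of independent
blocks the parameter counts add.
- Beta (a, b): 2.
- Gamma (shape, rate): 2.
Total = 2 + 2 = 4.
Dimension = 4

4


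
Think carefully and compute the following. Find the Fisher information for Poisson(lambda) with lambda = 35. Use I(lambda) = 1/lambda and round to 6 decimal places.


Fisher information for Poisson: I(lambda) = 1/lambda.
lambda = 35.
I(lambda) = 1/35 = 0.028571

0.028571


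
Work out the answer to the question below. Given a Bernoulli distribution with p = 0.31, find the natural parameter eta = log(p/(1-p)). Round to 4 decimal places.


Natural parameter for Bernoulli: eta = log(p/(1-p)).
p = 0.31, 1-p = 0.69.
p/(1-p) = 0.449275.
eta = log(0.449275) = -0.8001

-0.8001


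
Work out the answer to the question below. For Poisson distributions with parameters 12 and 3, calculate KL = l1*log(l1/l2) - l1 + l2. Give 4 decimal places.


KL divergence for Poisson:
KL = l1*log(l1/l2) - l1 + l2.
l1 = 12, l2 = 3.
log(12/3) = 1.386294.
l1*log(l1/l2) = 12 * 1.386294 = 16.635532.
KL = 16.635532 - 12 + 3 = 7.6355

7.6355


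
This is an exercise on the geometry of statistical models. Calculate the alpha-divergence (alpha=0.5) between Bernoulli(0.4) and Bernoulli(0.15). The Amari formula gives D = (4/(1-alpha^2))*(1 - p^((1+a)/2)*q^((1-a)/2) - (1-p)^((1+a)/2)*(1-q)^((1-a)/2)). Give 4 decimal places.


Amari alpha-divergence:
D = (4/(1-alpha^2))*(1 - p^((1+a)/2)*q^((1-a)/2) - (1-p)^((1+a)/2)*(1-q)^((1-a)/2)).
alpha = 0.5, p = 0.4, q = 0.15.
e1 = (1+alpha)/2 = 0.75, e2 = (1-alpha)/2 = 0.25.
t1 = p^e1 * q^e2 = 0.4^0.75 * 0.15^0.25 = 0.313017.
t2 = (1-p)^e1 * (1-q)^e2 = 0.6^0.75 * 0.85^0.25 = 0.654588.
4/(1-alpha^2) = 5.333333.
D = 5.333333*(1 - 0.313017 - 0.654588) = 0.1728

0.1728


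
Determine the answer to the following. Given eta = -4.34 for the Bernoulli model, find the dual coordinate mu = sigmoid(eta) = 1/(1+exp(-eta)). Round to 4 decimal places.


Dual coordinate (expectation parameter) for Bernoulli:
mu = 1/(1+exp(-eta)).
eta = -4.34.
exp(-eta) = exp(4.34) = 76.707539.
mu = 1/(1+76.707539) = 0.0129

0.0129


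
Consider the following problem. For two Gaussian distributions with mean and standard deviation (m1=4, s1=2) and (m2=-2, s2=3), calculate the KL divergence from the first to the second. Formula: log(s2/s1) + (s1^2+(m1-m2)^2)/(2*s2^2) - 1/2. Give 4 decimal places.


KL divergence between normal distributions:
KL = log(s2/s1) + (s1^2 + (m1-m2)^2)/(2*s2^2) - 1/2.
log(3/2) = 0.405465.
(2^2 + (4--2)^2)/(2*3^2) = (4 + 36)/18 = 2.222222.
KL = 0.405465 + 2.222222 - 0.5 = 2.1277

2.1277


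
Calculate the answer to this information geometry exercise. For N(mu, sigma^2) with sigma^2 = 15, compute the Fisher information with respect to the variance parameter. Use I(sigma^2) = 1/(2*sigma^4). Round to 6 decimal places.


Fisher information for variance: I(sigma^2) = 1/(2*sigma^4).
sigma^2 = 15, so sigma^4 = 225.
I = 1/(2*225) = 1/450 = 0.002222

0.002222


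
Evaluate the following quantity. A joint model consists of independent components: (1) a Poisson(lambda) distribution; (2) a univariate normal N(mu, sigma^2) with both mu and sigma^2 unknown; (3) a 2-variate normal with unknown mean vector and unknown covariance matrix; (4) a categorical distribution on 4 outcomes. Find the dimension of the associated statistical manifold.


The dimension of a statistical manifold equals the number of free
(independent) real parameters of the model. For a product of independent
blocks the parameter counts add.
- Poisson (lambda): 1.
- normal (mu, sigma^2): 2.
- 2-variate normal: 2 (mean) + 2*3/2 = 3 (symmetric covariance) = 5.
- categorical on 4 outcomes (probabilities sum to 1): 4-1 = 3.
Total = 1 + 2 + 5 + 3 = 11.
Dimension = 11

11


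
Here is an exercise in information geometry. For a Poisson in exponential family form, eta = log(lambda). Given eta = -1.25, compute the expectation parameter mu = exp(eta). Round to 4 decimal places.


Expectation parameter for Poisson exponential family:
mu = exp(eta).
eta = -1.25.
mu = exp(-1.25) = 0.2865

0.2865


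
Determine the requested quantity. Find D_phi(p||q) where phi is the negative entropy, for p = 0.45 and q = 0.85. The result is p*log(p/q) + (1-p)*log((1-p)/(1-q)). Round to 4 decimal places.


Bregman divergence with negative entropy generator:
D = p*log(p/q) + (1-p)*log((1-p)/(1-q)).
p = 0.45, q = 0.85.
p*log(p/q) = 0.45*log(0.45/0.85) = -0.286195.
(1-p)*log((1-p)/(1-q)) = 0.55*log(0.55/0.15) = 0.714606.
D = -0.286195 + 0.714606 = 0.4284

0.4284


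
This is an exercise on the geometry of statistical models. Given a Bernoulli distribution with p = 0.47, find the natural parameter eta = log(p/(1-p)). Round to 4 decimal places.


Natural parameter for Bernoulli: eta = log(p/(1-p)).
p = 0.47, 1-p = 0.53.
p/(1-p) = 0.886792.
eta = log(0.886792) = -0.1201

-0.1201


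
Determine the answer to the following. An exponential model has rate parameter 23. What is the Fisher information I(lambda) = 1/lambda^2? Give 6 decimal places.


Fisher information for exponential: I(lambda) = 1/lambda^2.
lambda = 23, lambda^2 = 529.
I = 1/529 = 0.001890

0.001890


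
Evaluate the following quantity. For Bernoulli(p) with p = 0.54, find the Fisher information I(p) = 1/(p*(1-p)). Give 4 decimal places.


For Bernoulli(p), Fisher information is I(p) = 1/(p*(1-p)).
p = 0.54, 1-p = 0.46.
p*(1-p) = 0.2484.
I(p) = 1/0.2484 = 4.0258

4.0258


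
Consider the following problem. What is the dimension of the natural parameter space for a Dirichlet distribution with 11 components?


Exponential family dimension calculation:
Dirichlet with 11 components has 11 natural parameters.

11


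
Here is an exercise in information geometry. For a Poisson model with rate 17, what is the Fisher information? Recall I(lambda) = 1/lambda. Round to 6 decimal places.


Fisher information for Poisson: I(lambda) = 1/lambda.
lambda = 17.
I(lambda) = 1/17 = 0.058824

0.058824


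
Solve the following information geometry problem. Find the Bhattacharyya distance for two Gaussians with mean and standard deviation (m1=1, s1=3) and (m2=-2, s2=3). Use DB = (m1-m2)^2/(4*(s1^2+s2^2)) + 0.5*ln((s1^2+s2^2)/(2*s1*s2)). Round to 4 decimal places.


Bhattacharyya distance between two Gaussians:
DB = (m1-m2)^2/(4*(s1^2+s2^2)) + (1/2)*ln((s1^2+s2^2)/(2*s1*s2)).
(m1-m2)^2 = (3)^2 = 9.
s1^2+s2^2 = 9 + 9 = 18.
term1 = 9/72 = 0.125.
term2 = 0.5*ln(18/18.0) = 0.0.
DB = 0.125 + 0.0 = 0.1250

0.1250


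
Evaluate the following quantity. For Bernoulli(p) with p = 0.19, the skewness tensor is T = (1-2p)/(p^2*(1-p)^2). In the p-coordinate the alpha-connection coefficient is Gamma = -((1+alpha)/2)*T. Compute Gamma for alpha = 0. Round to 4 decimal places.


Skewness (Amari-Chentsov) tensor: T = (1-2p)/(p^2*(1-p)^2).
p = 0.19, 1-2p = 0.62, p^2 = 0.0361, (1-p)^2 = 0.6561.
T = 0.62/(0.0361 * 0.6561) = 26.176673.
In the p-coordinate, Gamma^(alpha) = Gamma^(0) - (alpha/2)*T with Gamma^(0) = (1/2)*g'(p) = -T/2,
so Gamma^(alpha) = -((1+alpha)/2)*T.
alpha = 0, -(1+alpha)/2 = -0.5.
Gamma = -0.5 * 26.176673 = -13.0883

-13.0883


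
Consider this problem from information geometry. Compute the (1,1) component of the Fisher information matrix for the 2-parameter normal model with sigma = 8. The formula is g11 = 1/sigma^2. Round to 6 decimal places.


For the 2-parameter normal family, the Fisher metric has:
  g11 = 1/sigma^2, g22 = 2/sigma^2.
sigma = 8, sigma^2 = 64.
g11 = 0.015625

0.015625


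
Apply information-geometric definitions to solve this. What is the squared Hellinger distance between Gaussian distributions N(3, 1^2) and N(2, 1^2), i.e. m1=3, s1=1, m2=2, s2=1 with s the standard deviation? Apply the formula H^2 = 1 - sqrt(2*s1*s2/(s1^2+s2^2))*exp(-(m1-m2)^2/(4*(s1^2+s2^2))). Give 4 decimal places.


Squared Hellinger distance for Gaussians:
H^2 = 1 - sqrt(2*s1*s2/(s1^2+s2^2)) * exp(-(m1-m2)^2/(4*(s1^2+s2^2))).
s1^2 = 1, s2^2 = 1, s1^2+s2^2 = 2.
sqrt(2*1*1/(2)) = 1.0.
(m1-m2)^2 = (1)^2 = 1.
exp(-1/(4*2)) = exp(-0.125) = 0.882497.
H^2 = 1 - 1.0*0.882497 = 0.1175

0.1175


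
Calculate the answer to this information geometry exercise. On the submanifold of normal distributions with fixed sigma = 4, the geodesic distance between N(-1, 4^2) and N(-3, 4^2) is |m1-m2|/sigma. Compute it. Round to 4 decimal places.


On the fixed-variance normal subfamily, geodesic distance = |m1-m2|/sigma.
|-1 - -3| = 2.
sigma = 4.
d = 2/4 = 0.5000

0.5000


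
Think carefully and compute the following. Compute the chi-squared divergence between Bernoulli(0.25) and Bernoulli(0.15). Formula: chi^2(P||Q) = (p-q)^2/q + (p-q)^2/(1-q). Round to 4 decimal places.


Chi-squared divergence between Bernoulli distributions:
chi^2 = (p-q)^2/q + (p-q)^2/(1-q).
p = 0.25, q = 0.15, p-q = 0.1.
(p-q)^2 = 0.01.
term1 = 0.01/0.15 = 0.066667.
term2 = 0.01/0.85 = 0.011765.
chi^2 = 0.066667 + 0.011765 = 0.0784

0.0784


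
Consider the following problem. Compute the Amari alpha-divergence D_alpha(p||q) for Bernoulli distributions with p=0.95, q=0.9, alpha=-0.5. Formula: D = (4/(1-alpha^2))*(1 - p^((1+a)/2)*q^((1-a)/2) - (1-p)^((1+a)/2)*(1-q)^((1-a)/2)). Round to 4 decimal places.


Amari alpha-divergence:
D = (4/(1-alpha^2))*(1 - p^((1+a)/2)*q^((1-a)/2) - (1-p)^((1+a)/2)*(1-q)^((1-a)/2)).
alpha = -0.5, p = 0.95, q = 0.9.
e1 = (1+alpha)/2 = 0.25, e2 = (1-alpha)/2 = 0.75.
t1 = p^e1 * q^e2 = 0.95^0.25 * 0.9^0.75 = 0.912248.
t2 = (1-p)^e1 * (1-q)^e2 = 0.05^0.25 * 0.1^0.75 = 0.08409.
4/(1-alpha^2) = 5.333333.
D = 5.333333*(1 - 0.912248 - 0.08409) = 0.0195

0.0195


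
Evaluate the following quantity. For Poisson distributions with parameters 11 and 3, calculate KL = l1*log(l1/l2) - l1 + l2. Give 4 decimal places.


KL divergence for Poisson:
KL = l1*log(l1/l2) - l1 + l2.
l1 = 11, l2 = 3.
log(11/3) = 1.299283.
l1*log(l1/l2) = 11 * 1.299283 = 14.292113.
KL = 14.292113 - 11 + 3 = 6.2921

6.2921


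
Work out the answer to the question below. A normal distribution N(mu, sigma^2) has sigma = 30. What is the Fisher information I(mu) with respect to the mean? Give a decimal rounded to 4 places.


The Fisher information for the mean of a normal distribution is I(mu) = 1/sigma^2.
sigma = 30, so sigma^2 = 900.
I(mu) = 1/900 = 0.0011

0.0011


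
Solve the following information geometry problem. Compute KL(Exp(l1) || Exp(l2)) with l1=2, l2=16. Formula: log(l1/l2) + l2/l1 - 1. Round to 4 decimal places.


KL divergence for exponential family:
KL = log(l1/l2) + l2/l1 - 1.
log(2/16) = -2.079442.
16/2 = 8.0.
KL = -2.079442 + 8.0 - 1 = 4.9206

4.9206


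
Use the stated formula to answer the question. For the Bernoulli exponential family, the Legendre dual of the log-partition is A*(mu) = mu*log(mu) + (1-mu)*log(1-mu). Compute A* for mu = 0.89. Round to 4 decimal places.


Legendre transform for Bernoulli:
A*(mu) = mu*log(mu) + (1-mu)*log(1-mu).
mu = 0.89, 1-mu = 0.11.
mu*log(mu) = 0.89*log(0.89) = -0.103715.
(1-mu)*log(1-mu) = 0.11*log(0.11) = -0.2428.
A* = -0.103715 + -0.2428 = -0.3465

-0.3465


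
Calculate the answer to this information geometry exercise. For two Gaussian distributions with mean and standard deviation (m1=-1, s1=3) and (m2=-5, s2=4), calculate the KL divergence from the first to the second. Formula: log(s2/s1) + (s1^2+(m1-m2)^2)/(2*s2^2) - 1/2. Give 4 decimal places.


KL divergence between normal distributions:
KL = log(s2/s1) + (s1^2 + (m1-m2)^2)/(2*s2^2) - 1/2.
log(4/3) = 0.287682.
(3^2 + (-1--5)^2)/(2*4^2) = (9 + 16)/32 = 0.78125.
KL = 0.287682 + 0.78125 - 0.5 = 0.5689

0.5689


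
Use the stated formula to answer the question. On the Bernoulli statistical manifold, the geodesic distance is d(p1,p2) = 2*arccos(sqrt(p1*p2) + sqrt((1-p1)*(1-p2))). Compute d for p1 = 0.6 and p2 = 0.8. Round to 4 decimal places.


Geodesic distance on Bernoulli manifold:
d(p1,p2) = 2*arccos(sqrt(p1*p2) + sqrt((1-p1)*(1-p2))).
sqrt(p1*p2) = sqrt(0.6*0.8) = 0.69282.
sqrt((1-p1)*(1-p2)) = sqrt(0.4*0.2) = 0.282843.
arg = 0.69282 + 0.282843 = 0.975663.
d = 2*arccos(0.975663) = 0.4421

0.4421


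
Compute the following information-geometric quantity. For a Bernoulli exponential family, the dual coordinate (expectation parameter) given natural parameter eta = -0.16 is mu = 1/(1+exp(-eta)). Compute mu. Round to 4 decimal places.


Dual coordinate (expectation parameter) for Bernoulli:
mu = 1/(1+exp(-eta)).
eta = -0.16.
exp(-eta) = exp(0.16) = 1.173511.
mu = 1/(1+1.173511) = 0.4601

0.4601


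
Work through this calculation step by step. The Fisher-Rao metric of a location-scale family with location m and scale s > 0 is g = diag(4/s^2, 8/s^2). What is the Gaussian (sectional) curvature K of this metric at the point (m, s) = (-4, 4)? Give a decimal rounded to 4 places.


The metric has the form g = (A dm^2 + B ds^2)/s^2 with A = 4, B = 8.
Substitute u = sqrt(A/B)*m: g = B*(du^2 + ds^2)/s^2, i.e. B times the
Poincare upper half-plane metric, which has constant Gaussian curvature -1.
Scaling a 2D metric by a constant c divides the Gaussian curvature by c,
so K = -1/B = -1/(8) = -0.1250 everywhere (the point (m, s) = (-4, 4) is irrelevant:
the curvature is constant).
The requested Gaussian curvature is K = -0.1250.

-0.1250
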